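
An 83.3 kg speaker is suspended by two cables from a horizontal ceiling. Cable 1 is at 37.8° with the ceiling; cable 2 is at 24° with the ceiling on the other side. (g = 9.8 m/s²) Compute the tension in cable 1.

Weight W = 83.3 × 9.8 = 816.3 N acts straight down.
Horizontal: T_1 cos 37.8° = T_2 cos 24°  →  T_2 = 0.8649 T_1.
Vertical: T_1 sin 37.8° + T_2 sin 24° = 816.3.
Substituting the horizontal relation into the vertical equation gives 0.9647 T_1 = 816.3, so T_1 = 846.2 N.

T_1 ≈ 846 N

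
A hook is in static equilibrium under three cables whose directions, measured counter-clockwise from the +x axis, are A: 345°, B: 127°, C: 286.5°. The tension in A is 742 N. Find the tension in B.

Resolve: ΣF_x = 742 cos 345° + T_B cos 127° + T_C cos 286.5° = 0.
        ΣF_y = 742 sin 345° + T_B sin 127° + T_C sin 286.5° = 0.
The known terms sum to (716.7, -192) N, so -0.6018 T_B + 0.2840 T_C = -716.7 and 0.7986 T_B − 0.9588 T_C = 192.
Solving simultaneously: T_B = 1807 N, T_C = 1304 N.

T_B ≈ 1810 N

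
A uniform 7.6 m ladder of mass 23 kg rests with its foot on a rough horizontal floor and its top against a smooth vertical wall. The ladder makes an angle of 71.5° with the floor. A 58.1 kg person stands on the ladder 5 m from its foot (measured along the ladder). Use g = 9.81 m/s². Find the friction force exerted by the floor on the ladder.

f ≈ 163 N

Torques about the foot: N_wall · 7.6 sin 71.5° = 23×9.81×3.8 cos 71.5° + 58.1×9.81×5 cos 71.5° → N_wall = 163.21 N.
ΣF_x = 0: f_floor = N_wall = 163.21 N.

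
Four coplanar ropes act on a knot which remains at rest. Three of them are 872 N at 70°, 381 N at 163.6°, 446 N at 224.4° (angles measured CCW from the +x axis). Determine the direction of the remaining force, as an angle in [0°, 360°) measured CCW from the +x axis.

Sum the known components: ΣF_x = -385.9 N, ΣF_y = 614.9 N.
For equilibrium the remaining force must supply (−ΣF_x, −ΣF_y) = (385.9, -614.9) N.
Magnitude = √((385.9)² + (-614.9)²) = 726 N; direction = atan2(-614.9, 385.9) = 302.1°.

θ ≈ 302°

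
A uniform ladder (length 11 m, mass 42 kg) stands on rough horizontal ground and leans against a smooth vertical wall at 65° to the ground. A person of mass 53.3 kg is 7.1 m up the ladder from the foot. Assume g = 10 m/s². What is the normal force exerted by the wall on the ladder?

Torques about the foot: N_wall · 11 sin 65° = 42×10×5.5 cos 65° + 53.3×10×7.1 cos 65° → N_wall = 258.35 N.

N_wall ≈ 258 N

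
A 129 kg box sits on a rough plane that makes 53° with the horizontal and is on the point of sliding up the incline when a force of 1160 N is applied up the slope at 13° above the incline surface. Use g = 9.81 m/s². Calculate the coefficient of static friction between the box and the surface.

μ ≈ 0.239

On the verge of sliding up the incline, friction is at its maximum μN and acts down the slope.
Perpendicular to incline: N = W cos 53° − P sin 13° = 761.6 − 260.9 = 500.6 N.
Along incline: P cos 13° − μN = W sin 53° → μ = −(W sin 53° − P cos 13°) / N = 0.2389.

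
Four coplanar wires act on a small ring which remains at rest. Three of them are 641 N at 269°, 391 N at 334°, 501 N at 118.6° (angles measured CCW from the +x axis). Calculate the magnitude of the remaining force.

F ≈ 386 N

Sum the known components: ΣF_x = 100.4 N, ΣF_y = -372.4 N.
For equilibrium the remaining force must supply (−ΣF_x, −ΣF_y) = (-100.4, 372.4) N.
Magnitude = √((-100.4)² + (372.4)²) = 385.7 N; direction = atan2(372.4, -100.4) = 105.1°.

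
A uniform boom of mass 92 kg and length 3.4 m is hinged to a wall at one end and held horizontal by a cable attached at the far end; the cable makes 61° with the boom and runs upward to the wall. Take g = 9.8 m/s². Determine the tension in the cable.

T ≈ 515 N

Take torques about the hinge: T sin 61° · 3.4 = 92×9.8×1.7 = 1532.7 N·m.
So T = 1532.7 / (0.8746 × 3.4) = 515.42 N.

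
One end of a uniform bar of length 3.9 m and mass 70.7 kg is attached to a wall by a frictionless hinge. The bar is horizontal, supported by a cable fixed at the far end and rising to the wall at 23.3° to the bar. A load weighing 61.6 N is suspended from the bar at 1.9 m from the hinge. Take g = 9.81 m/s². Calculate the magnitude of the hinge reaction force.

Take torques about the hinge: T sin 23.3° · 3.9 = 70.7×9.81×1.95 + 61.6×1.9 = 1469.5 N·m.
So T = 1469.5 / (0.3955 × 3.9) = 952.59 N.
ΣF_x = 0: H_x = T cos 23.3° = 874.91 N.
ΣF_y = 0: H_y = (70.7×9.81 + 61.6) − T sin 23.3° = 755.17 − 376.79 = 378.37 N.
|H| = √(H_x² + H_y²) = √((874.91)² + (378.37)²) = 953.22 N.

|H| ≈ 953 N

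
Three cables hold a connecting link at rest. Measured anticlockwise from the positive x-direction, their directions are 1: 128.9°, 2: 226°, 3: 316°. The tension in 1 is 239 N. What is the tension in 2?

T_2 ≈ 29.5 N

Resolve: ΣF_x = 239 cos 128.9° + T_2 cos 226° + T_3 cos 316° = 0.
        ΣF_y = 239 sin 128.9° + T_2 sin 226° + T_3 sin 316° = 0.
The known terms sum to (-150.1, 186) N, so -0.6947 T_2 + 0.7193 T_3 = 150.1 and -0.7193 T_2 − 0.6947 T_3 = -186.
Solving simultaneously: T_2 = 29.54 N, T_3 = 237.2 N.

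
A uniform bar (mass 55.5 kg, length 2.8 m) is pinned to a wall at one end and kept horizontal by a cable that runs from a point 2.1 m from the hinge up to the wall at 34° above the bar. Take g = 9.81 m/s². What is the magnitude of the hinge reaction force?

|H| ≈ 568 N

Take torques about the hinge: T sin 34° · 2.1 = 55.5×9.81×1.4 = 762.24 N·m.
So T = 762.24 / (0.5592 × 2.1) = 649.1 N.
ΣF_x = 0: H_x = T cos 34° = 538.13 N.
ΣF_y = 0: H_y = (55.5×9.81) − T sin 34° = 544.46 − 362.97 = 181.49 N.
|H| = √(H_x² + H_y²) = √((538.13)² + (181.49)²) = 567.9 N.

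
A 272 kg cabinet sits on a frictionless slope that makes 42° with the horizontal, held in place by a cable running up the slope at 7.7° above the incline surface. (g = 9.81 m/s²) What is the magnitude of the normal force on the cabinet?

Take axes along and perpendicular to the incline. Weight components: W sin 42° = 1785 N down-slope, W cos 42° = 1983 N into the surface.
Along incline: T cos 7.7° = W sin 42° → T = 1802 N.
Perpendicular: N = W cos 42° − T sin 7.7° = 1742 N.

N ≈ 1740 N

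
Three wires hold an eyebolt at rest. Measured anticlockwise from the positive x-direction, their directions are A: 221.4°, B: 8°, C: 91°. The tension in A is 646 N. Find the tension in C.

T_C ≈ 358 N

Resolve: ΣF_x = 646 cos 221.4° + T_B cos 8° + T_C cos 91° = 0.
        ΣF_y = 646 sin 221.4° + T_B sin 8° + T_C sin 91° = 0.
The known terms sum to (-484.6, -427.2) N, so 0.9903 T_B − 0.0175 T_C = 484.6 and 0.1392 T_B + 0.9998 T_C = 427.2.
Solving simultaneously: T_B = 495.6 N, T_C = 358.3 N.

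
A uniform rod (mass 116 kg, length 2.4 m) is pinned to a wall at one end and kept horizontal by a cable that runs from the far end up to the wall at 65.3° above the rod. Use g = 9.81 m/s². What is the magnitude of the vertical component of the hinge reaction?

Take torques about the hinge: T sin 65.3° · 2.4 = 116×9.81×1.2 = 1365.6 N·m.
So T = 1365.6 / (0.9085 × 2.4) = 626.28 N.
ΣF_y = 0: H_y = (116×9.81) − T sin 65.3° = 1138 − 568.98 = 568.98 N.

|H_y| ≈ 569 N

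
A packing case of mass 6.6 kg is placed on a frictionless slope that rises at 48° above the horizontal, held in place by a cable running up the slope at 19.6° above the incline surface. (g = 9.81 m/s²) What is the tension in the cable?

T ≈ 51.1 N

Take axes along and perpendicular to the incline. Weight components: W sin 48° = 48.12 N down-slope, W cos 48° = 43.32 N into the surface.
Along incline: T cos 19.6° = W sin 48° → T = 51.08 N.
Perpendicular: N = W cos 48° − T sin 19.6° = 26.19 N.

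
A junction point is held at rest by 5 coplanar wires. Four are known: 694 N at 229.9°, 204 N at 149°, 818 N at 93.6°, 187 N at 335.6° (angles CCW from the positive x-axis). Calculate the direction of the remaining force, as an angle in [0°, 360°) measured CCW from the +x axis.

θ ≈ 328°

Sum the known components: ΣF_x = -502.9 N, ΣF_y = 313.3 N.
For equilibrium the remaining force must supply (−ΣF_x, −ΣF_y) = (502.9, -313.3) N.
Magnitude = √((502.9)² + (-313.3)²) = 592.6 N; direction = atan2(-313.3, 502.9) = 328.1°.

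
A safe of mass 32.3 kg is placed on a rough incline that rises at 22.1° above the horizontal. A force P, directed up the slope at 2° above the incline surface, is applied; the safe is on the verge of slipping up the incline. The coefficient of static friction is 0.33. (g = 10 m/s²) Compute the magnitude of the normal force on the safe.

N ≈ 292 N

On the verge of sliding up the incline, friction equals μN and acts down the slope.
Perpendicular: N + P sin 2° = W cos 22.1° = 299.3 N.
Along incline: P cos 2° = W sin 22.1° + μN  with W sin 22.1° = 121.5 N.
Solving the pair for P and N: P = 217.9 N, N = 291.7 N (and f = μN = 96.25 N).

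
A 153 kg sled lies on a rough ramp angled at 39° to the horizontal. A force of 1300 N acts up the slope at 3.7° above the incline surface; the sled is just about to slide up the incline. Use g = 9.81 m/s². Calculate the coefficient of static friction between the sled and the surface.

On the verge of sliding up the incline, friction is at its maximum μN and acts down the slope.
Perpendicular to incline: N = W cos 39° − P sin 3.7° = 1166 − 83.89 = 1083 N.
Along incline: P cos 3.7° − μN = W sin 39° → μ = −(W sin 39° − P cos 3.7°) / N = 0.3258.

μ ≈ 0.326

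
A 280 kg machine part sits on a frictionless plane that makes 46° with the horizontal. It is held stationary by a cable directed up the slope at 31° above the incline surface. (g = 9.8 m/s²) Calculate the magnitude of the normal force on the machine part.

Take axes along and perpendicular to the incline. Weight components: W sin 46° = 1974 N down-slope, W cos 46° = 1906 N into the surface.
Along incline: T cos 31° = W sin 46° → T = 2303 N.
Perpendicular: N = W cos 46° − T sin 31° = 720.1 N.

N ≈ 720 N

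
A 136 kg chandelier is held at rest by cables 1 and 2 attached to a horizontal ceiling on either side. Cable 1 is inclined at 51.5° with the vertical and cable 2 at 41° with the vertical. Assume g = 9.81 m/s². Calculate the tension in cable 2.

T_2 ≈ 1050 N

Angles from the horizontal: cable 1 is 90° − 51.5° = 38.5°, cable 2 is 90° − 41° = 49°.
Weight W = 136 × 9.81 = 1334 N acts straight down.
Horizontal: T_1 cos 38.5° = T_2 cos 49°  →  T_1 = 0.8383 T_2.
Vertical: T_1 sin 38.5° + T_2 sin 49° = 1334.
Substituting the horizontal relation into the vertical equation gives 1.277 T_2 = 1334, so T_2 = 1045 N.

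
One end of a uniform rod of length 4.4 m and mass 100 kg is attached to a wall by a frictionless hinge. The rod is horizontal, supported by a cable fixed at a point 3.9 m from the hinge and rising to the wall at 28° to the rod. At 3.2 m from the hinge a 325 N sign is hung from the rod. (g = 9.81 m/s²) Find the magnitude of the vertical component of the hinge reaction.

|H_y| ≈ 486 N

Take torques about the hinge: T sin 28° · 3.9 = 100×9.81×2.2 + 325×3.2 = 3198.2 N·m.
So T = 3198.2 / (0.4695 × 3.9) = 1746.8 N.
ΣF_y = 0: H_y = (100×9.81 + 325) − T sin 28° = 1306 − 820.05 = 485.95 N.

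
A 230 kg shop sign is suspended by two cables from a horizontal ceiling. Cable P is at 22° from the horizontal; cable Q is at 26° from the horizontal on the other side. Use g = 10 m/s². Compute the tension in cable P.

T_P ≈ 2780 N

Weight W = 230 × 10 = 2300 N acts straight down.
Horizontal: T_P cos 22° = T_Q cos 26°  →  T_Q = 1.032 T_P.
Vertical: T_P sin 22° + T_Q sin 26° = 2300.
Substituting the horizontal relation into the vertical equation gives 0.8268 T_P = 2300, so T_P = 2782 N.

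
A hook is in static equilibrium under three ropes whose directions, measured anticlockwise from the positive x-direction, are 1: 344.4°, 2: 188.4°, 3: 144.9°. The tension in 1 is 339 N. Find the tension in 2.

T_2 ≈ 164 N

Resolve: ΣF_x = 339 cos 344.4° + T_2 cos 188.4° + T_3 cos 144.9° = 0.
        ΣF_y = 339 sin 344.4° + T_2 sin 188.4° + T_3 sin 144.9° = 0.
The known terms sum to (326.5, -91.16) N, so -0.9893 T_2 − 0.8181 T_3 = -326.5 and -0.1461 T_2 + 0.5750 T_3 = 91.16.
Solving simultaneously: T_2 = 164.4 N, T_3 = 200.3 N.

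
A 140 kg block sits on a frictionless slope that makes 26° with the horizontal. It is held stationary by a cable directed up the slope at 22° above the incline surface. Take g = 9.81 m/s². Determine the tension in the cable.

T ≈ 649 N

Take axes along and perpendicular to the incline. Weight components: W sin 26° = 602.1 N down-slope, W cos 26° = 1234 N into the surface.
Along incline: T cos 22° = W sin 26° → T = 649.3 N.
Perpendicular: N = W cos 26° − T sin 22° = 991.2 N.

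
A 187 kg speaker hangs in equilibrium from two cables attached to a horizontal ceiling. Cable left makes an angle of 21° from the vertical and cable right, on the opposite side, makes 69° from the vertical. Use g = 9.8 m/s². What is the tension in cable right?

T_right ≈ 657 N

Angles from the horizontal: cable left is 90° − 21° = 69°, cable right is 90° − 69° = 21°.
Weight W = 187 × 9.8 = 1833 N acts straight down.
Horizontal: T_left cos 69° = T_right cos 21°  →  T_left = 2.605 T_right.
Vertical: T_left sin 69° + T_right sin 21° = 1833.
Substituting the horizontal relation into the vertical equation gives 2.79 T_right = 1833, so T_right = 656.7 N.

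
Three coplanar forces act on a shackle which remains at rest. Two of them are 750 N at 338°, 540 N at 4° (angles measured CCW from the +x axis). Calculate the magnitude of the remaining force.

Sum the known components: ΣF_x = 1234 N, ΣF_y = -243.3 N.
For equilibrium the remaining force must supply (−ΣF_x, −ΣF_y) = (-1234, 243.3) N.
Magnitude = √((-1234)² + (243.3)²) = 1258 N; direction = atan2(243.3, -1234) = 168.8°.

F ≈ 1260 N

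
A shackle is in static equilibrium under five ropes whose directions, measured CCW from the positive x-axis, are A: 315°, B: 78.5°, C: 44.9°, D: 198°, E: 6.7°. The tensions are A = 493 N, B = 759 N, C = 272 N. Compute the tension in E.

T_E ≈ 1760 N

Resolve: ΣF_x = 493 cos 315° + 759 cos 78.5° + 272 cos 44.9° + T_D cos 198° + T_E cos 6.7° = 0.
        ΣF_y = 493 sin 315° + 759 sin 78.5° + 272 sin 44.9° + T_D sin 198° + T_E sin 6.7° = 0.
The known terms sum to (692.6, 587.2) N, so -0.9511 T_D + 0.9932 T_E = -692.6 and -0.3090 T_D + 0.1167 T_E = -587.2.
Solving simultaneously: T_D = 2564 N, T_E = 1758 N.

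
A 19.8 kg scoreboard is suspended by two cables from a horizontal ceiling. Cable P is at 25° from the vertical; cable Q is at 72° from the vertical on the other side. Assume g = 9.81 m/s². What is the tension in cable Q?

Angles from the horizontal: cable P is 90° − 25° = 65°, cable Q is 90° − 72° = 18°.
Weight W = 19.8 × 9.81 = 194.2 N acts straight down.
Horizontal: T_P cos 65° = T_Q cos 18°  →  T_P = 2.25 T_Q.
Vertical: T_P sin 65° + T_Q sin 18° = 194.2.
Substituting the horizontal relation into the vertical equation gives 2.349 T_Q = 194.2, so T_Q = 82.7 N.

T_Q ≈ 82.7 N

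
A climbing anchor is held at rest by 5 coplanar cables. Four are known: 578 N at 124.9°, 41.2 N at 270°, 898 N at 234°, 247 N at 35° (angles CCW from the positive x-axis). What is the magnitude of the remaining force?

F ≈ 674 N

Sum the known components: ΣF_x = -656.2 N, ΣF_y = -152 N.
For equilibrium the remaining force must supply (−ΣF_x, −ΣF_y) = (656.2, 152) N.
Magnitude = √((656.2)² + (152)²) = 673.6 N; direction = atan2(152, 656.2) = 13.0°.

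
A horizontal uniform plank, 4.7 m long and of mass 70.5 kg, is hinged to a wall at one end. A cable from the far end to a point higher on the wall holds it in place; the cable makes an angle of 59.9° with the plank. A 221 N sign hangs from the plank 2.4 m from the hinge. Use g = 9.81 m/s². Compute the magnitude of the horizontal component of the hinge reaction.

Take torques about the hinge: T sin 59.9° · 4.7 = 70.5×9.81×2.35 + 221×2.4 = 2155.7 N·m.
So T = 2155.7 / (0.8652 × 4.7) = 530.14 N.
ΣF_x = 0: H_x = T cos 59.9° = 265.87 N.

H_x ≈ 266 N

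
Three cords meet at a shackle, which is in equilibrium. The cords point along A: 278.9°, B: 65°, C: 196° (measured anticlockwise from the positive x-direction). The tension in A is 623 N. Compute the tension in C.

T_C ≈ 460 N

Resolve: ΣF_x = 623 cos 278.9° + T_B cos 65° + T_C cos 196° = 0.
        ΣF_y = 623 sin 278.9° + T_B sin 65° + T_C sin 196° = 0.
The known terms sum to (96.38, -615.5) N, so 0.4226 T_B − 0.9613 T_C = -96.38 and 0.9063 T_B − 0.2756 T_C = 615.5.
Solving simultaneously: T_B = 819.2 N, T_C = 460.4 N.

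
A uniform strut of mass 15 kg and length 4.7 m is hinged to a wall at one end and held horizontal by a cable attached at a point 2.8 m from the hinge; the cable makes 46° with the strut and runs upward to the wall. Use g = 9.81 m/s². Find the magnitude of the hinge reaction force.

Take torques about the hinge: T sin 46° · 2.8 = 15×9.81×2.35 = 345.8 N·m.
So T = 345.8 / (0.7193 × 2.8) = 171.69 N.
ΣF_x = 0: H_x = T cos 46° = 119.26 N.
ΣF_y = 0: H_y = (15×9.81) − T sin 46° = 147.15 − 123.5 = 23.649 N.
|H| = √(H_x² + H_y²) = √((119.26)² + (23.649)²) = 121.59 N.

|H| ≈ 122 N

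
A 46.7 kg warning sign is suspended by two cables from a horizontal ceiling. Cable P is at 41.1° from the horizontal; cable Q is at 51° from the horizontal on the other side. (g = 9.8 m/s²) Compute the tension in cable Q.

T_Q ≈ 345 N

Weight W = 46.7 × 9.8 = 457.7 N acts straight down.
Horizontal: T_P cos 41.1° = T_Q cos 51°  →  T_P = 0.8351 T_Q.
Vertical: T_P sin 41.1° + T_Q sin 51° = 457.7.
Substituting the horizontal relation into the vertical equation gives 1.326 T_Q = 457.7, so T_Q = 345.1 N.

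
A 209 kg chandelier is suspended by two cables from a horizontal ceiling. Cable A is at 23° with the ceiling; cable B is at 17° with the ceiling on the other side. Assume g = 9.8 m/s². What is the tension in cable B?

Weight W = 209 × 9.8 = 2048 N acts straight down.
Horizontal: T_A cos 23° = T_B cos 17°  →  T_A = 1.039 T_B.
Vertical: T_A sin 23° + T_B sin 17° = 2048.
Substituting the horizontal relation into the vertical equation gives 0.6983 T_B = 2048, so T_B = 2933 N.

T_B ≈ 2930 N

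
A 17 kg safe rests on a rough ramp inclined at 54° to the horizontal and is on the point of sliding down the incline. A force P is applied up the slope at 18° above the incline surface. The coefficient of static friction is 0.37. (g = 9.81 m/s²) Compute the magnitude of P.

P ≈ 118 N

On the verge of sliding down the incline, friction equals μN and acts up the slope.
Perpendicular: N + P sin 18° = W cos 54° = 98.02 N.
Along incline: P cos 18° + μN = W sin 54° with W sin 54° = 134.9 N.
Solving the pair for P and N: P = 117.9 N, N = 61.59 N (and f = μN = 22.79 N).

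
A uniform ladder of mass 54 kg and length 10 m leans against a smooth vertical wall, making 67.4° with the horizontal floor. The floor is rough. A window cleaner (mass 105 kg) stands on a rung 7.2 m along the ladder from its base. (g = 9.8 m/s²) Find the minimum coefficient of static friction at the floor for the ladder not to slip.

ΣF_y = 0: N_floor = 54×9.8 + 105×9.8 = 1558.2 N.
Torques about the foot: N_wall · 10 sin 67.4° = 54×9.8×5 cos 67.4° + 105×9.8×7.2 cos 67.4° → N_wall = 418.54 N.
ΣF_x = 0: f_floor = N_wall = 418.54 N.
μ_min = f_floor / N_floor = 418.54 / 1558.2 = 0.2686.

μ_min ≈ 0.269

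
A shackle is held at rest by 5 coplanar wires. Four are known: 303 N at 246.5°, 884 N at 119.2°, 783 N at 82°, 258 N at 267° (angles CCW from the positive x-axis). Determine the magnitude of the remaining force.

Sum the known components: ΣF_x = -456.6 N, ΣF_y = 1012 N.
For equilibrium the remaining force must supply (−ΣF_x, −ΣF_y) = (456.6, -1012) N.
Magnitude = √((456.6)² + (-1012)²) = 1110 N; direction = atan2(-1012, 456.6) = 294.3°.

F ≈ 1110 N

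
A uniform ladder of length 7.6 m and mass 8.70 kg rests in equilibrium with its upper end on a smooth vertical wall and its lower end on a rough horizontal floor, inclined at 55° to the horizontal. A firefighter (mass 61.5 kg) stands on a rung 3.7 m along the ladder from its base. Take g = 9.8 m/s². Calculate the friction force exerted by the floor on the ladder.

Torques about the foot: N_wall · 7.6 sin 55° = 8.70×9.8×3.8 cos 55° + 61.5×9.8×3.7 cos 55° → N_wall = 235.3 N.
ΣF_x = 0: f_floor = N_wall = 235.3 N.

f ≈ 235 N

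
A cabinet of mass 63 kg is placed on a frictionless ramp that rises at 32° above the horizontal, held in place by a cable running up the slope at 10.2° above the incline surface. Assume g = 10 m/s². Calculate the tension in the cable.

T ≈ 339 N

Take axes along and perpendicular to the incline. Weight components: W sin 32° = 333.8 N down-slope, W cos 32° = 534.3 N into the surface.
Along incline: T cos 10.2° = W sin 32° → T = 339.2 N.
Perpendicular: N = W cos 32° − T sin 10.2° = 474.2 N.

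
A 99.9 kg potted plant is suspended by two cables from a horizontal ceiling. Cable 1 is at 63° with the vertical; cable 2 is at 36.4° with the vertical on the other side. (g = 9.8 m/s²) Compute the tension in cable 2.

Angles from the horizontal: cable 1 is 90° − 63° = 27°, cable 2 is 90° − 36.4° = 53.6°.
Weight W = 99.9 × 9.8 = 979 N acts straight down.
Horizontal: T_1 cos 27° = T_2 cos 53.6°  →  T_1 = 0.666 T_2.
Vertical: T_1 sin 27° + T_2 sin 53.6° = 979.
Substituting the horizontal relation into the vertical equation gives 1.107 T_2 = 979, so T_2 = 884.2 N.

T_2 ≈ 884 N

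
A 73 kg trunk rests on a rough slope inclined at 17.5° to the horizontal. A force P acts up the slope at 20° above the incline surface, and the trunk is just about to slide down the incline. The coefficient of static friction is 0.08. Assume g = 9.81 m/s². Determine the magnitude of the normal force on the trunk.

N ≈ 623 N

On the verge of sliding down the incline, friction equals μN and acts up the slope.
Perpendicular: N + P sin 20° = W cos 17.5° = 683 N.
Along incline: P cos 20° + μN = W sin 17.5° with W sin 17.5° = 215.3 N.
Solving the pair for P and N: P = 176.1 N, N = 622.7 N (and f = μN = 49.82 N).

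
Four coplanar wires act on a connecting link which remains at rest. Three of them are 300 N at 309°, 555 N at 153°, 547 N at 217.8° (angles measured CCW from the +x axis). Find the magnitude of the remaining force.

Sum the known components: ΣF_x = -737.9 N, ΣF_y = -316.4 N.
For equilibrium the remaining force must supply (−ΣF_x, −ΣF_y) = (737.9, 316.4) N.
Magnitude = √((737.9)² + (316.4)²) = 802.9 N; direction = atan2(316.4, 737.9) = 23.2°.

F ≈ 803 N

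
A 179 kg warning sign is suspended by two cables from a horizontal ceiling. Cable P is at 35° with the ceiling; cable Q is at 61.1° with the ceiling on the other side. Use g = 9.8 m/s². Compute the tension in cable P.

T_P ≈ 853 N

Weight W = 179 × 9.8 = 1754 N acts straight down.
Horizontal: T_P cos 35° = T_Q cos 61.1°  →  T_Q = 1.695 T_P.
Vertical: T_P sin 35° + T_Q sin 61.1° = 1754.
Substituting the horizontal relation into the vertical equation gives 2.057 T_P = 1754, so T_P = 852.6 N.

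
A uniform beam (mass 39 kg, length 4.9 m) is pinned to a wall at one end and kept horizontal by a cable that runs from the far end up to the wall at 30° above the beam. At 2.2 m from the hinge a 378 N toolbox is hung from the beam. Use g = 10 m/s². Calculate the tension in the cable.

Take torques about the hinge: T sin 30° · 4.9 = 39×10×2.45 + 378×2.2 = 1787.1 N·m.
So T = 1787.1 / (0.5000 × 4.9) = 729.43 N.

T ≈ 729 N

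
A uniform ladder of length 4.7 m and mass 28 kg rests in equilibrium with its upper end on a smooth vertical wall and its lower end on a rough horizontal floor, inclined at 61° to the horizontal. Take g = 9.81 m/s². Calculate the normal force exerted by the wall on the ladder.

Torques about the foot: N_wall · 4.7 sin 61° = 28×9.81×2.35 cos 61° → N_wall = 76.129 N.

N_wall ≈ 76.1 N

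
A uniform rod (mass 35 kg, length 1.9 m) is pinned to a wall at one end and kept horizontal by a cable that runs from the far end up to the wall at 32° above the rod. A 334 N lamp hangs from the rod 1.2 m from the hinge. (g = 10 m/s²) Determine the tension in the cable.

T ≈ 728 N

Take torques about the hinge: T sin 32° · 1.9 = 35×10×0.95 + 334×1.2 = 733.3 N·m.
So T = 733.3 / (0.5299 × 1.9) = 728.31 N.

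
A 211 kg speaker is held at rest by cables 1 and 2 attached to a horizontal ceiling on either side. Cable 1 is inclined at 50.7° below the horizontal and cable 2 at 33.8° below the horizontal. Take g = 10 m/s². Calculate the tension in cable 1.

Weight W = 211 × 10 = 2110 N acts straight down.
Horizontal: T_1 cos 50.7° = T_2 cos 33.8°  →  T_2 = 0.7622 T_1.
Vertical: T_1 sin 50.7° + T_2 sin 33.8° = 2110.
Substituting the horizontal relation into the vertical equation gives 1.198 T_1 = 2110, so T_1 = 1761 N.

T_1 ≈ 1760 N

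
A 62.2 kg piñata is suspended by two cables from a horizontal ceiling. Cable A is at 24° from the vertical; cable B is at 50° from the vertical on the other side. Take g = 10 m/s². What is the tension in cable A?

T_A ≈ 496 N

Angles from the horizontal: cable A is 90° − 24° = 66°, cable B is 90° − 50° = 40°.
Weight W = 62.2 × 10 = 622 N acts straight down.
Horizontal: T_A cos 66° = T_B cos 40°  →  T_B = 0.531 T_A.
Vertical: T_A sin 66° + T_B sin 40° = 622.
Substituting the horizontal relation into the vertical equation gives 1.255 T_A = 622, so T_A = 495.7 N.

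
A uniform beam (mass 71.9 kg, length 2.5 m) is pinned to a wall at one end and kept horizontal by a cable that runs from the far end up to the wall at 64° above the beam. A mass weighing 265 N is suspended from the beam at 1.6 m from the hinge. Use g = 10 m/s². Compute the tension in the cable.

Take torques about the hinge: T sin 64° · 2.5 = 71.9×10×1.25 + 265×1.6 = 1322.8 N·m.
So T = 1322.8 / (0.8988 × 2.5) = 588.68 N.

T ≈ 589 N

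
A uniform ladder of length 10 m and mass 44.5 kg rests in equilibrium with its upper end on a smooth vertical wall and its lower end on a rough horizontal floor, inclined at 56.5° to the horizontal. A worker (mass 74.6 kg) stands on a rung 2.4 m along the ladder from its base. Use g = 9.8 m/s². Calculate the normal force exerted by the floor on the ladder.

N_floor ≈ 1170 N

ΣF_y = 0: N_floor = 44.5×9.8 + 74.6×9.8 = 1167.2 N.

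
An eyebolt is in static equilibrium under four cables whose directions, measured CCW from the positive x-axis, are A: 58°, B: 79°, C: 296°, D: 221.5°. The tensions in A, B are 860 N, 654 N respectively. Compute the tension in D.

Resolve: ΣF_x = 860 cos 58° + 654 cos 79° + T_C cos 296° + T_D cos 221.5° = 0.
        ΣF_y = 860 sin 58° + 654 sin 79° + T_C sin 296° + T_D sin 221.5° = 0.
The known terms sum to (580.5, 1371) N, so 0.4384 T_C − 0.7490 T_D = -580.5 and -0.8988 T_C − 0.6626 T_D = -1371.
Solving simultaneously: T_C = 666.6 N, T_D = 1165 N.

T_D ≈ 1170 N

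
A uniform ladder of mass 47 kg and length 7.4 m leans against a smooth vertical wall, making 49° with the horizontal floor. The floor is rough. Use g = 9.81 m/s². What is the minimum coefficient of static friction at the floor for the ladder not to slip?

ΣF_y = 0: N_floor = 47×9.81 = 461.07 N.
Torques about the foot: N_wall · 7.4 sin 49° = 47×9.81×3.7 cos 49° → N_wall = 200.4 N.
ΣF_x = 0: f_floor = N_wall = 200.4 N.
μ_min = f_floor / N_floor = 200.4 / 461.07 = 0.4346.

μ_min ≈ 0.435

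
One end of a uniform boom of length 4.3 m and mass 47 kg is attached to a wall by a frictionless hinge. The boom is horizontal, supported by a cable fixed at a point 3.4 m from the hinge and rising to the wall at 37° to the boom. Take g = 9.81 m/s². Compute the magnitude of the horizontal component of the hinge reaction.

Take torques about the hinge: T sin 37° · 3.4 = 47×9.81×2.15 = 991.3 N·m.
So T = 991.3 / (0.6018 × 3.4) = 484.47 N.
ΣF_x = 0: H_x = T cos 37° = 386.91 N.

H_x ≈ 387 N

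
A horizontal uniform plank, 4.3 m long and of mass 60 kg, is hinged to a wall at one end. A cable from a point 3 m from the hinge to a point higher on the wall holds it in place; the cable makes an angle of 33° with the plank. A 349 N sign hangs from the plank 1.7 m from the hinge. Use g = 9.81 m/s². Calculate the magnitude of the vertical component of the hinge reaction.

|H_y| ≈ 318 N

Take torques about the hinge: T sin 33° · 3 = 60×9.81×2.15 + 349×1.7 = 1858.8 N·m.
So T = 1858.8 / (0.5446 × 3) = 1137.6 N.
ΣF_y = 0: H_y = (60×9.81 + 349) − T sin 33° = 937.6 − 619.6 = 318 N.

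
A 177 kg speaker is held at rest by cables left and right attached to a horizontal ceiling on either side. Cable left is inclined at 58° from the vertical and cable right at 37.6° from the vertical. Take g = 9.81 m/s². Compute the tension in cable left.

Angles from the horizontal: cable left is 90° − 58° = 32°, cable right is 90° − 37.6° = 52.4°.
Weight W = 177 × 9.81 = 1736 N acts straight down.
Horizontal: T_left cos 32° = T_right cos 52.4°  →  T_right = 1.39 T_left.
Vertical: T_left sin 32° + T_right sin 52.4° = 1736.
Substituting the horizontal relation into the vertical equation gives 1.631 T_left = 1736, so T_left = 1065 N.

T_left ≈ 1060 N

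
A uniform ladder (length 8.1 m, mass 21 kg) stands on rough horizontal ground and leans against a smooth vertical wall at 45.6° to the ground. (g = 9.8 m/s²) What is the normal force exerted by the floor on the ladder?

ΣF_y = 0: N_floor = 21×9.8 = 205.8 N.

N_floor ≈ 206 N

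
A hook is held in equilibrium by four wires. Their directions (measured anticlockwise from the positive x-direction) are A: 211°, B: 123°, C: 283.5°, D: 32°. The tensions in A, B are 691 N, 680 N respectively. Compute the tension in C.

Resolve: ΣF_x = 691 cos 211° + 680 cos 123° + T_C cos 283.5° + T_D cos 32° = 0.
        ΣF_y = 691 sin 211° + 680 sin 123° + T_C sin 283.5° + T_D sin 32° = 0.
The known terms sum to (-962.7, 214.4) N, so 0.2334 T_C + 0.8480 T_D = 962.7 and -0.9724 T_C + 0.5299 T_D = -214.4.
Solving simultaneously: T_C = 729.7 N, T_D = 934.3 N.

T_C ≈ 730 N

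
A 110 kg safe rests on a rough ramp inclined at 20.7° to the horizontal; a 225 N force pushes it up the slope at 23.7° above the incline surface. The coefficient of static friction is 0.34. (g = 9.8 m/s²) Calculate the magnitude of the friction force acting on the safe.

f ≈ 175 N

Axes along / perpendicular to the incline. W sin 20.7° = 381 N down-slope; W cos 20.7° = 1008 N into the surface.
Perpendicular: N = W cos 20.7° − P sin 23.7° = 1008 − 90.44 = 918 N.
Along incline: P cos 23.7° + f = W sin 20.7° (friction acts up-slope) → f = 381 − 206 = 175 N.
|f| = 175 N ≤ μN = 312.1 N, so the safe is indeed static.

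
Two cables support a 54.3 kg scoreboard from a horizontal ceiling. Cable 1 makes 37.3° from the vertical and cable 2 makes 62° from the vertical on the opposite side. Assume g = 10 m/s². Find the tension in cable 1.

Angles from the horizontal: cable 1 is 90° − 37.3° = 52.7°, cable 2 is 90° − 62° = 28°.
Weight W = 54.3 × 10 = 543 N acts straight down.
Horizontal: T_1 cos 52.7° = T_2 cos 28°  →  T_2 = 0.6863 T_1.
Vertical: T_1 sin 52.7° + T_2 sin 28° = 543.
Substituting the horizontal relation into the vertical equation gives 1.118 T_1 = 543, so T_1 = 485.8 N.

T_1 ≈ 486 N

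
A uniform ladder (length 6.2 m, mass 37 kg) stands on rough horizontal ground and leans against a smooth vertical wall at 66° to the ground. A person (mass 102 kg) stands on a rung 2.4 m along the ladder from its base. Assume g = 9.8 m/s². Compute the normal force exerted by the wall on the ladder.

Torques about the foot: N_wall · 6.2 sin 66° = 37×9.8×3.1 cos 66° + 102×9.8×2.4 cos 66° → N_wall = 253 N.

N_wall ≈ 253 N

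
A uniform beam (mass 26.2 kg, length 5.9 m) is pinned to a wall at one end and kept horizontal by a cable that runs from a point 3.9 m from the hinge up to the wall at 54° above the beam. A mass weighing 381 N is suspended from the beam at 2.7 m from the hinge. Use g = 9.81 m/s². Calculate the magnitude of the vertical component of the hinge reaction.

Take torques about the hinge: T sin 54° · 3.9 = 26.2×9.81×2.95 + 381×2.7 = 1786.9 N·m.
So T = 1786.9 / (0.8090 × 3.9) = 566.35 N.
ΣF_y = 0: H_y = (26.2×9.81 + 381) − T sin 54° = 638.02 − 458.18 = 179.84 N.

|H_y| ≈ 180 N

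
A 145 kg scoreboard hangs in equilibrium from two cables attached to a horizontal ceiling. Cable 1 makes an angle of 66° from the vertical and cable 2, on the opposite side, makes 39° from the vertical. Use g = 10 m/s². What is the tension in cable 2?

T_2 ≈ 1370 N

Angles from the horizontal: cable 1 is 90° − 66° = 24°, cable 2 is 90° − 39° = 51°.
Weight W = 145 × 10 = 1450 N acts straight down.
Horizontal: T_1 cos 24° = T_2 cos 51°  →  T_1 = 0.6889 T_2.
Vertical: T_1 sin 24° + T_2 sin 51° = 1450.
Substituting the horizontal relation into the vertical equation gives 1.057 T_2 = 1450, so T_2 = 1371 N.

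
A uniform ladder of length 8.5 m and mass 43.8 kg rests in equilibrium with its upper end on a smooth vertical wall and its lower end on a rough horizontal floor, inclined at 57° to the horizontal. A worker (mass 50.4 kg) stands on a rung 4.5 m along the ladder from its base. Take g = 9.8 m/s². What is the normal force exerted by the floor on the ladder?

N_floor ≈ 923 N

ΣF_y = 0: N_floor = 43.8×9.8 + 50.4×9.8 = 923.16 N.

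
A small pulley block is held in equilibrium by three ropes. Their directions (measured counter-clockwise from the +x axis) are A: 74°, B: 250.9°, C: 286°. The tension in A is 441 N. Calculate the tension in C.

T_C ≈ 41.5 N

Resolve: ΣF_x = 441 cos 74° + T_B cos 250.9° + T_C cos 286° = 0.
        ΣF_y = 441 sin 74° + T_B sin 250.9° + T_C sin 286° = 0.
The known terms sum to (121.6, 423.9) N, so -0.3272 T_B + 0.2756 T_C = -121.6 and -0.9449 T_B − 0.9613 T_C = -423.9.
Solving simultaneously: T_B = 406.4 N, T_C = 41.48 N.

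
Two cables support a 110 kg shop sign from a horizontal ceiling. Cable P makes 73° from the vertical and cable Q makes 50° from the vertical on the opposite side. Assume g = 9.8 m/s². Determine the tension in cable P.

T_P ≈ 985 N

Angles from the horizontal: cable P is 90° − 73° = 17°, cable Q is 90° − 50° = 40°.
Weight W = 110 × 9.8 = 1078 N acts straight down.
Horizontal: T_P cos 17° = T_Q cos 40°  →  T_Q = 1.248 T_P.
Vertical: T_P sin 17° + T_Q sin 40° = 1078.
Substituting the horizontal relation into the vertical equation gives 1.095 T_P = 1078, so T_P = 984.6 N.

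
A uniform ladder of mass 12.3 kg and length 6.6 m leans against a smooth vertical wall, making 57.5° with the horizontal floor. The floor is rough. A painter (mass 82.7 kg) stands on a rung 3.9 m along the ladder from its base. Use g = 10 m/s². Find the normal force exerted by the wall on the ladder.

Torques about the foot: N_wall · 6.6 sin 57.5° = 12.3×10×3.3 cos 57.5° + 82.7×10×3.9 cos 57.5° → N_wall = 350.5 N.

N_wall ≈ 351 N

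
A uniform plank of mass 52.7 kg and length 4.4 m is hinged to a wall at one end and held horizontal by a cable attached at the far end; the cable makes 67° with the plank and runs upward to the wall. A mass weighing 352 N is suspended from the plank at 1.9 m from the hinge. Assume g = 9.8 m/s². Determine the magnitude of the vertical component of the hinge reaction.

Take torques about the hinge: T sin 67° · 4.4 = 52.7×9.8×2.2 + 352×1.9 = 1805 N·m.
So T = 1805 / (0.9205 × 4.4) = 445.66 N.
ΣF_y = 0: H_y = (52.7×9.8 + 352) − T sin 67° = 868.46 − 410.23 = 458.23 N.

|H_y| ≈ 458 N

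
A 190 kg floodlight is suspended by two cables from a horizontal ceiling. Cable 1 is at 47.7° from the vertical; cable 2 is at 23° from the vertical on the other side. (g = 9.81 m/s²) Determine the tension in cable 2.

Angles from the horizontal: cable 1 is 90° − 47.7° = 42.3°, cable 2 is 90° − 23° = 67°.
Weight W = 190 × 9.81 = 1864 N acts straight down.
Horizontal: T_1 cos 42.3° = T_2 cos 67°  →  T_1 = 0.5283 T_2.
Vertical: T_1 sin 42.3° + T_2 sin 67° = 1864.
Substituting the horizontal relation into the vertical equation gives 1.276 T_2 = 1864, so T_2 = 1461 N.

T_2 ≈ 1460 N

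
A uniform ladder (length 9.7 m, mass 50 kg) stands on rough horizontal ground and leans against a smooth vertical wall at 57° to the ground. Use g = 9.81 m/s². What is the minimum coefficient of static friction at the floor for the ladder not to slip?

μ_min ≈ 0.325

ΣF_y = 0: N_floor = 50×9.81 = 490.5 N.
Torques about the foot: N_wall · 9.7 sin 57° = 50×9.81×4.85 cos 57° → N_wall = 159.27 N.
ΣF_x = 0: f_floor = N_wall = 159.27 N.
μ_min = f_floor / N_floor = 159.27 / 490.5 = 0.3247.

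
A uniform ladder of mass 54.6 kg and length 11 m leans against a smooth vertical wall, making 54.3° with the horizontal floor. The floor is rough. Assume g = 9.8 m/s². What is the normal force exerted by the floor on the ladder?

ΣF_y = 0: N_floor = 54.6×9.8 = 535.08 N.

N_floor ≈ 535 N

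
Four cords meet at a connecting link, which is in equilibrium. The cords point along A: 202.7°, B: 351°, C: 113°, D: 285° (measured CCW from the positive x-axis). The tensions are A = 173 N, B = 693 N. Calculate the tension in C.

Resolve: ΣF_x = 173 cos 202.7° + 693 cos 351° + T_C cos 113° + T_D cos 285° = 0.
        ΣF_y = 173 sin 202.7° + 693 sin 351° + T_C sin 113° + T_D sin 285° = 0.
The known terms sum to (524.9, -175.2) N, so -0.3907 T_C + 0.2588 T_D = -524.9 and 0.9205 T_C − 0.9659 T_D = 175.2.
Solving simultaneously: T_C = 3317 N, T_D = 2980 N.

T_C ≈ 3320 N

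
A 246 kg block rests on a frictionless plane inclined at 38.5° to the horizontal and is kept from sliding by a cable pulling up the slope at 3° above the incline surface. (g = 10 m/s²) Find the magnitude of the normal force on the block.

Take axes along and perpendicular to the incline. Weight components: W sin 38.5° = 1531 N down-slope, W cos 38.5° = 1925 N into the surface.
Along incline: T cos 3° = W sin 38.5° → T = 1533 N.
Perpendicular: N = W cos 38.5° − T sin 3° = 1845 N.

N ≈ 1840 N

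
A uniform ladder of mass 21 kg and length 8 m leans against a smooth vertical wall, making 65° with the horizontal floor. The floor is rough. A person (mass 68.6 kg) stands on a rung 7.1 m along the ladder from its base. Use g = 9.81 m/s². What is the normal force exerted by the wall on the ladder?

N_wall ≈ 327 N

Torques about the foot: N_wall · 8 sin 65° = 21×9.81×4 cos 65° + 68.6×9.81×7.1 cos 65° → N_wall = 326.54 N.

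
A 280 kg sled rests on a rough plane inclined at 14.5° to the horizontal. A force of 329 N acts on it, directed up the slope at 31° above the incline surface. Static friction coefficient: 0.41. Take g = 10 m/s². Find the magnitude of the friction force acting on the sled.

f ≈ 419 N

Axes along / perpendicular to the incline. W sin 14.5° = 701.1 N down-slope; W cos 14.5° = 2711 N into the surface.
Perpendicular: N = W cos 14.5° − P sin 31° = 2711 − 169.4 = 2541 N.
Along incline: P cos 31° + f = W sin 14.5° (friction acts up-slope) → f = 701.1 − 282 = 419.1 N.
|f| = 419.1 N ≤ μN = 1042 N, so the sled is indeed static.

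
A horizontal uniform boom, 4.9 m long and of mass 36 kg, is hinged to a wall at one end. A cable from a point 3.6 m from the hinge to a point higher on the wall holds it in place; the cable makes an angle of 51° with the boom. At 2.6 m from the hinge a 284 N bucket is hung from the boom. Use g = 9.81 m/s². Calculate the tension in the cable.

Take torques about the hinge: T sin 51° · 3.6 = 36×9.81×2.45 + 284×2.6 = 1603.6 N·m.
So T = 1603.6 / (0.7771 × 3.6) = 573.19 N.

T ≈ 573 N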